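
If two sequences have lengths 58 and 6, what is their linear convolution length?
Linear/full convolution length: m + n - 1 = 58 + 6 - 1 = 63

63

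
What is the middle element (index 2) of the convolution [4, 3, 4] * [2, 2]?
Use y[k] = Σ_i a[i]·b[k-i] at k=2. y[2] = 3×2 + 4×2 = 14

14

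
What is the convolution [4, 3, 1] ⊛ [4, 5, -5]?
y[0] = 4×4 = 16; y[1] = 4×5 + 3×4 = 32; y[2] = 4×-5 + 3×5 + 1×4 = -1; y[3] = 3×-5 + 1×5 = -10; y[4] = 1×-5 = -5

[16, 32, -1, -10, -5]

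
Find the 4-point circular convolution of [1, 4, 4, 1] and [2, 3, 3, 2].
Use y[k] = Σ_j u[j]·v[(k-j) mod 4]. y[0] = 1×2 + 4×2 + 4×3 + 1×3 = 25; y[1] = 1×3 + 4×2 + 4×2 + 1×3 = 22; y[2] = 1×3 + 4×3 + 4×2 + 1×2 = 25; y[3] = 1×2 + 4×3 + 4×3 + 1×2 = 28. Result: [25, 22, 25, 28]

[25, 22, 25, 28]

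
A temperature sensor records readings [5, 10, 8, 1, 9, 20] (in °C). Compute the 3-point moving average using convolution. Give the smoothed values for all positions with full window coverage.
3-point moving average kernel = [1, 1, 1]. Apply in 'valid' mode (full window coverage): avg[0] = (5 + 10 + 8) / 3 = 7.67; avg[1] = (10 + 8 + 1) / 3 = 6.33; avg[2] = (8 + 1 + 9) / 3 = 6.0; avg[3] = (1 + 9 + 20) / 3 = 10.0. Smoothed values: [7.67, 6.33, 6.0, 10.0]

[7.67, 6.33, 6.0, 10.0]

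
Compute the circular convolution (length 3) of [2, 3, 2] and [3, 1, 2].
Use y[k] = Σ_j f[j]·g[(k-j) mod 3]. y[0] = 2×3 + 3×2 + 2×1 = 14; y[1] = 2×1 + 3×3 + 2×2 = 15; y[2] = 2×2 + 3×1 + 2×3 = 13. Result: [14, 15, 13]

[14, 15, 13]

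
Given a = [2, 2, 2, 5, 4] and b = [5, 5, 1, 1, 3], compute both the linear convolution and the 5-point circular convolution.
Linear: y_lin[0] = 2×5 = 10; y_lin[1] = 2×5 + 2×5 = 20; y_lin[2] = 2×1 + 2×5 + 2×5 = 22; y_lin[3] = 2×1 + 2×1 + 2×5 + 5×5 = 39; y_lin[4] = 2×3 + 2×1 + 2×1 + 5×5 + 4×5 = 55; y_lin[5] = 2×3 + 2×1 + 5×1 + 4×5 = 33; y_lin[6] = 2×3 + 5×1 + 4×1 = 15; y_lin[7] = 5×3 + 4×1 = 19; y_lin[8] = 4×3 = 12 → [10, 20, 22, 39, 55, 33, 15, 19, 12]. Circular (length 5): y[0] = 2×5 + 2×3 + 2×1 + 5×1 + 4×5 = 43; y[1] = 2×5 + 2×5 + 2×3 + 5×1 + 4×1 = 35; y[2] = 2×1 + 2×5 + 2×5 + 5×3 + 4×1 = 41; y[3] = 2×1 + 2×1 + 2×5 + 5×5 + 4×3 = 51; y[4] = 2×3 + 2×1 + 2×1 + 5×5 + 4×5 = 55 → [43, 35, 41, 51, 55]

Linear: [10, 20, 22, 39, 55, 33, 15, 19, 12], Circular: [43, 35, 41, 51, 55]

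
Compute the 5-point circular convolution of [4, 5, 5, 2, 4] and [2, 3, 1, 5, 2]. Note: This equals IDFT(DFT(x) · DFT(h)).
Either evaluate y[k] = Σ_j x[j]·h[(k-j) mod 5] directly, or use IDFT(DFT(x) · DFT(h)). y[0] = 4×2 + 5×2 + 5×5 + 2×1 + 4×3 = 57; y[1] = 4×3 + 5×2 + 5×2 + 2×5 + 4×1 = 46; y[2] = 4×1 + 5×3 + 5×2 + 2×2 + 4×5 = 53; y[3] = 4×5 + 5×1 + 5×3 + 2×2 + 4×2 = 52; y[4] = 4×2 + 5×5 + 5×1 + 2×3 + 4×2 = 52. Result: [57, 46, 53, 52, 52]

[57, 46, 53, 52, 52]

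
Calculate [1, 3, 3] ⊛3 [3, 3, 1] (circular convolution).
Use y[k] = Σ_j a[j]·b[(k-j) mod 3]. y[0] = 1×3 + 3×1 + 3×3 = 15; y[1] = 1×3 + 3×3 + 3×1 = 15; y[2] = 1×1 + 3×3 + 3×3 = 19. Result: [15, 15, 19]

[15, 15, 19]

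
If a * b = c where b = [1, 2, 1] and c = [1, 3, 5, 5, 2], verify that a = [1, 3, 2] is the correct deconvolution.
Forward-compute [1, 3, 2] * [1, 2, 1]: c[0] = 1×1 = 1; c[1] = 1×2 + 3×1 = 5; c[2] = 1×1 + 3×2 + 2×1 = 9; c[3] = 3×1 + 2×2 = 7; c[4] = 2×1 = 2 → [1, 5, 9, 7, 2]. Does not match given c = [1, 3, 5, 5, 2].

Not verified. [1, 3, 2] * [1, 2, 1] = [1, 5, 9, 7, 2], which differs from [1, 3, 5, 5, 2] at index 1.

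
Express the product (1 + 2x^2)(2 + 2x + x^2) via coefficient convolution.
Ascending coefficients: a = [1, 0, 2], b = [2, 2, 1]. c[0] = 1×2 = 2; c[1] = 1×2 + 0×2 = 2; c[2] = 1×1 + 0×2 + 2×2 = 5; c[3] = 0×1 + 2×2 = 4; c[4] = 2×1 = 2. Result coefficients: [2, 2, 5, 4, 2] → 2 + 2x + 5x^2 + 4x^3 + 2x^4

2 + 2x + 5x^2 + 4x^3 + 2x^4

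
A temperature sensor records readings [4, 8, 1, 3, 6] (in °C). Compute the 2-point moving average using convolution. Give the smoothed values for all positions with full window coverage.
2-point moving average kernel = [1, 1]. Apply in 'valid' mode (full window coverage): avg[0] = (4 + 8) / 2 = 6.0; avg[1] = (8 + 1) / 2 = 4.5; avg[2] = (1 + 3) / 2 = 2.0; avg[3] = (3 + 6) / 2 = 4.5. Smoothed values: [6.0, 4.5, 2.0, 4.5]

[6.0, 4.5, 2.0, 4.5]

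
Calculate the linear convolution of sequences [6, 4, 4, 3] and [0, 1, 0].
y[0] = 6×0 = 0; y[1] = 6×1 + 4×0 = 6; y[2] = 6×0 + 4×1 + 4×0 = 4; y[3] = 4×0 + 4×1 + 3×0 = 4; y[4] = 4×0 + 3×1 = 3; y[5] = 3×0 = 0

[0, 6, 4, 4, 3, 0]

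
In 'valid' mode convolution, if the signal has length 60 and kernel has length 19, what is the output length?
'Valid' mode counts only positions where the kernel fully overlaps the signal: m - n + 1 = 60 - 19 + 1 = 42

42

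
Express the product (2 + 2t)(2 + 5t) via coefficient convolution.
Ascending coefficients: a = [2, 2], b = [2, 5]. c[0] = 2×2 = 4; c[1] = 2×5 + 2×2 = 14; c[2] = 2×5 = 10. Result coefficients: [4, 14, 10] → 4 + 14t + 10t^2

4 + 14t + 10t^2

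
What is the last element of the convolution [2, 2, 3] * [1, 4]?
Use y[k] = Σ_i a[i]·b[k-i] at k=3. y[3] = 3×4 = 12

12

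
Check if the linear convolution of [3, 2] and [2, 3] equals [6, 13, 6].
Recompute linear convolution of [3, 2] and [2, 3]: y[0] = 3×2 = 6; y[1] = 3×3 + 2×2 = 13; y[2] = 2×3 = 6 → [6, 13, 6]. Given [6, 13, 6] matches, so answer: Yes

Yes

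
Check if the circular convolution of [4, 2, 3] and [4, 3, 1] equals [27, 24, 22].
Recompute circular convolution of [4, 2, 3] and [4, 3, 1]: y[0] = 4×4 + 2×1 + 3×3 = 27; y[1] = 4×3 + 2×4 + 3×1 = 23; y[2] = 4×1 + 2×3 + 3×4 = 22 → [27, 23, 22]. Compare to given [27, 24, 22]: they differ at index 1: given 24, correct 23, so answer: No

No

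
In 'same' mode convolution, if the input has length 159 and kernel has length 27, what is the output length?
'Same' mode returns an output with the same length as the input: 159

159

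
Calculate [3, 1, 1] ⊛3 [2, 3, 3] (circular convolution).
Use y[k] = Σ_j s[j]·t[(k-j) mod 3]. y[0] = 3×2 + 1×3 + 1×3 = 12; y[1] = 3×3 + 1×2 + 1×3 = 14; y[2] = 3×3 + 1×3 + 1×2 = 14. Result: [12, 14, 14]

[12, 14, 14]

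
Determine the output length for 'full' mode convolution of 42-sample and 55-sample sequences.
Linear/full convolution length: m + n - 1 = 42 + 55 - 1 = 96

96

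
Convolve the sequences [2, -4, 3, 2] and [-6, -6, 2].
y[0] = 2×-6 = -12; y[1] = 2×-6 + -4×-6 = 12; y[2] = 2×2 + -4×-6 + 3×-6 = 10; y[3] = -4×2 + 3×-6 + 2×-6 = -38; y[4] = 3×2 + 2×-6 = -6; y[5] = 2×2 = 4

[-12, 12, 10, -38, -6, 4]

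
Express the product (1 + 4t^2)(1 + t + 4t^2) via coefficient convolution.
Ascending coefficients: a = [1, 0, 4], b = [1, 1, 4]. c[0] = 1×1 = 1; c[1] = 1×1 + 0×1 = 1; c[2] = 1×4 + 0×1 + 4×1 = 8; c[3] = 0×4 + 4×1 = 4; c[4] = 4×4 = 16. Result coefficients: [1, 1, 8, 4, 16] → 1 + t + 8t^2 + 4t^3 + 16t^4

1 + t + 8t^2 + 4t^3 + 16t^4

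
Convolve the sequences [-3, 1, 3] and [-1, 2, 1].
y[0] = -3×-1 = 3; y[1] = -3×2 + 1×-1 = -7; y[2] = -3×1 + 1×2 + 3×-1 = -4; y[3] = 1×1 + 3×2 = 7; y[4] = 3×1 = 3

[3, -7, -4, 7, 3]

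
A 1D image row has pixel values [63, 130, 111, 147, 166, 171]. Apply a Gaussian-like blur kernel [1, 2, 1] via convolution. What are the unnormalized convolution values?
Convolve image row [63, 130, 111, 147, 166, 171] with kernel [1, 2, 1]: y[0] = 63×1 = 63; y[1] = 63×2 + 130×1 = 256; y[2] = 63×1 + 130×2 + 111×1 = 434; y[3] = 130×1 + 111×2 + 147×1 = 499; y[4] = 111×1 + 147×2 + 166×1 = 571; y[5] = 147×1 + 166×2 + 171×1 = 650; y[6] = 166×1 + 171×2 = 508; y[7] = 171×1 = 171 → [63, 256, 434, 499, 571, 650, 508, 171]. Normalization factor = sum(kernel) = 4.

[63, 256, 434, 499, 571, 650, 508, 171]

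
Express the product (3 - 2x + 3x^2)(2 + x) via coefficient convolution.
Ascending coefficients: a = [3, -2, 3], b = [2, 1]. c[0] = 3×2 = 6; c[1] = 3×1 + -2×2 = -1; c[2] = -2×1 + 3×2 = 4; c[3] = 3×1 = 3. Result coefficients: [6, -1, 4, 3] → 6 - x + 4x^2 + 3x^3

6 - x + 4x^2 + 3x^3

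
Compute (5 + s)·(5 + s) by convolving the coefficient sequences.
Ascending coefficients: a = [5, 1], b = [5, 1]. c[0] = 5×5 = 25; c[1] = 5×1 + 1×5 = 10; c[2] = 1×1 = 1. Result coefficients: [25, 10, 1] → 25 + 10s + s^2

25 + 10s + s^2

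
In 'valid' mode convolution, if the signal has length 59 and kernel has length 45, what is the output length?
'Valid' mode counts only positions where the kernel fully overlaps the signal: m - n + 1 = 59 - 45 + 1 = 15

15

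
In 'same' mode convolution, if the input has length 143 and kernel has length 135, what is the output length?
'Same' mode returns an output with the same length as the input: 143

143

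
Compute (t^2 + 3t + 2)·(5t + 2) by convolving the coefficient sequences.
Ascending coefficients: a = [2, 3, 1], b = [2, 5]. c[0] = 2×2 = 4; c[1] = 2×5 + 3×2 = 16; c[2] = 3×5 + 1×2 = 17; c[3] = 1×5 = 5. Result coefficients: [4, 16, 17, 5] → 5t^3 + 17t^2 + 16t + 4

5t^3 + 17t^2 + 16t + 4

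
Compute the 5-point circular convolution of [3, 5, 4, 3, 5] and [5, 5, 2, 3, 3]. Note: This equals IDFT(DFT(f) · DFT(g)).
Either evaluate y[k] = Σ_j f[j]·g[(k-j) mod 5] directly, or use IDFT(DFT(f) · DFT(g)). y[0] = 3×5 + 5×3 + 4×3 + 3×2 + 5×5 = 73; y[1] = 3×5 + 5×5 + 4×3 + 3×3 + 5×2 = 71; y[2] = 3×2 + 5×5 + 4×5 + 3×3 + 5×3 = 75; y[3] = 3×3 + 5×2 + 4×5 + 3×5 + 5×3 = 69; y[4] = 3×3 + 5×3 + 4×2 + 3×5 + 5×5 = 72. Result: [73, 71, 75, 69, 72]

[73, 71, 75, 69, 72]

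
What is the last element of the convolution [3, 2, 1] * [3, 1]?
Use y[k] = Σ_i a[i]·b[k-i] at k=3. y[3] = 1×1 = 1

1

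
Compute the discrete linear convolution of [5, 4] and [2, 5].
y[0] = 5×2 = 10; y[1] = 5×5 + 4×2 = 33; y[2] = 4×5 = 20

[10, 33, 20]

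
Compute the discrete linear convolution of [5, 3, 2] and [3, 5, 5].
y[0] = 5×3 = 15; y[1] = 5×5 + 3×3 = 34; y[2] = 5×5 + 3×5 + 2×3 = 46; y[3] = 3×5 + 2×5 = 25; y[4] = 2×5 = 10

[15, 34, 46, 25, 10]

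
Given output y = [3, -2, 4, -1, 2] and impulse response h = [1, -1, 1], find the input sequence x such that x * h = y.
Deconvolve y=[3, -2, 4, -1, 2] by h=[1, -1, 1]. Since h[0]=1, solve forward: x[0] = y[0] / 1 = 3; x[1] = (y[1] - 3×-1) / 1 = 1; x[2] = (y[2] - 1×-1 - 3×1) / 1 = 2. So x = [3, 1, 2]. Check by forward convolution: y[0] = 3×1 = 3; y[1] = 3×-1 + 1×1 = -2; y[2] = 3×1 + 1×-1 + 2×1 = 4; y[3] = 1×1 + 2×-1 = -1; y[4] = 2×1 = 2

[3, 1, 2]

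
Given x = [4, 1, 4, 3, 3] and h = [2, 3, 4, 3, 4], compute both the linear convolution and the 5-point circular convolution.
Linear: y_lin[0] = 4×2 = 8; y_lin[1] = 4×3 + 1×2 = 14; y_lin[2] = 4×4 + 1×3 + 4×2 = 27; y_lin[3] = 4×3 + 1×4 + 4×3 + 3×2 = 34; y_lin[4] = 4×4 + 1×3 + 4×4 + 3×3 + 3×2 = 50; y_lin[5] = 1×4 + 4×3 + 3×4 + 3×3 = 37; y_lin[6] = 4×4 + 3×3 + 3×4 = 37; y_lin[7] = 3×4 + 3×3 = 21; y_lin[8] = 3×4 = 12 → [8, 14, 27, 34, 50, 37, 37, 21, 12]. Circular (length 5): y[0] = 4×2 + 1×4 + 4×3 + 3×4 + 3×3 = 45; y[1] = 4×3 + 1×2 + 4×4 + 3×3 + 3×4 = 51; y[2] = 4×4 + 1×3 + 4×2 + 3×4 + 3×3 = 48; y[3] = 4×3 + 1×4 + 4×3 + 3×2 + 3×4 = 46; y[4] = 4×4 + 1×3 + 4×4 + 3×3 + 3×2 = 50 → [45, 51, 48, 46, 50]

Linear: [8, 14, 27, 34, 50, 37, 37, 21, 12], Circular: [45, 51, 48, 46, 50]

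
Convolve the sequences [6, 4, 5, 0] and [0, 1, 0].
y[0] = 6×0 = 0; y[1] = 6×1 + 4×0 = 6; y[2] = 6×0 + 4×1 + 5×0 = 4; y[3] = 4×0 + 5×1 + 0×0 = 5; y[4] = 5×0 + 0×1 = 0; y[5] = 0×0 = 0

[0, 6, 4, 5, 0, 0]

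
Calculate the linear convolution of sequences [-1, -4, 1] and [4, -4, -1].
y[0] = -1×4 = -4; y[1] = -1×-4 + -4×4 = -12; y[2] = -1×-1 + -4×-4 + 1×4 = 21; y[3] = -4×-1 + 1×-4 = 0; y[4] = 1×-1 = -1

[-4, -12, 21, 0, -1]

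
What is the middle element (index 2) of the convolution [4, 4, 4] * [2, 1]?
Use y[k] = Σ_i a[i]·b[k-i] at k=2. y[2] = 4×1 + 4×2 = 12

12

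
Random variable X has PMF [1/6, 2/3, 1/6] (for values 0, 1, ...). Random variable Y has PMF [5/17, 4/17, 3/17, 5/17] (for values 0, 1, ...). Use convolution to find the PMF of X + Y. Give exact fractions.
P(X+Y=k) = Σ_i P(X=i)·P(Y=k-i) — a convolution of [1/6, 2/3, 1/6] and [5/17, 4/17, 3/17, 5/17]. P(X+Y=0) = (1/6)×(5/17) = 5/102; P(X+Y=1) = (1/6)×(4/17) + (2/3)×(5/17) = 2/51 + 10/51 = 4/17; P(X+Y=2) = (1/6)×(3/17) + (2/3)×(4/17) + (1/6)×(5/17) = 1/34 + 8/51 + 5/102 = 4/17; P(X+Y=3) = (1/6)×(5/17) + (2/3)×(3/17) + (1/6)×(4/17) = 5/102 + 2/17 + 2/51 = 7/34; P(X+Y=4) = (2/3)×(5/17) + (1/6)×(3/17) = 10/51 + 1/34 = 23/102; P(X+Y=5) = (1/6)×(5/17) = 5/102. PMF: [5/102, 4/17, 4/17, 7/34, 23/102, 5/102] (sums to 1 ✓)

[5/102, 4/17, 4/17, 7/34, 23/102, 5/102]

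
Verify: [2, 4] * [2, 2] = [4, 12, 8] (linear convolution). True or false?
Recompute linear convolution of [2, 4] and [2, 2]: y[0] = 2×2 = 4; y[1] = 2×2 + 4×2 = 12; y[2] = 4×2 = 8 → [4, 12, 8]. Given [4, 12, 8] matches, so answer: Yes

Yes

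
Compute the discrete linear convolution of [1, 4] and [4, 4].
y[0] = 1×4 = 4; y[1] = 1×4 + 4×4 = 20; y[2] = 4×4 = 16

[4, 20, 16]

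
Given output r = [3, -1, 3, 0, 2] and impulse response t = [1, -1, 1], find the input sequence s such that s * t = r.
Deconvolve r=[3, -1, 3, 0, 2] by t=[1, -1, 1]. Since t[0]=1, solve forward: s[0] = r[0] / 1 = 3; s[1] = (r[1] - 3×-1) / 1 = 2; s[2] = (r[2] - 2×-1 - 3×1) / 1 = 2. So s = [3, 2, 2]. Check by forward convolution: r[0] = 3×1 = 3; r[1] = 3×-1 + 2×1 = -1; r[2] = 3×1 + 2×-1 + 2×1 = 3; r[3] = 2×1 + 2×-1 = 0; r[4] = 2×1 = 2

[3, 2, 2]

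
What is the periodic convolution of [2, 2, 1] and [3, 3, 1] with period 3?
Use y[k] = Σ_j s[j]·t[(k-j) mod 3]. y[0] = 2×3 + 2×1 + 1×3 = 11; y[1] = 2×3 + 2×3 + 1×1 = 13; y[2] = 2×1 + 2×3 + 1×3 = 11. Result: [11, 13, 11]

[11, 13, 11]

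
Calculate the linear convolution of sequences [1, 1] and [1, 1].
y[0] = 1×1 = 1; y[1] = 1×1 + 1×1 = 2; y[2] = 1×1 = 1

[1, 2, 1]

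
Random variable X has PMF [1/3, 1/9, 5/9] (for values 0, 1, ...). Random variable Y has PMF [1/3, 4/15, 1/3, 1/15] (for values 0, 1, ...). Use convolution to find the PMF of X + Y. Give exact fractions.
P(X+Y=k) = Σ_i P(X=i)·P(Y=k-i) — a convolution of [1/3, 1/9, 5/9] and [1/3, 4/15, 1/3, 1/15]. P(X+Y=0) = (1/3)×(1/3) = 1/9; P(X+Y=1) = (1/3)×(4/15) + (1/9)×(1/3) = 4/45 + 1/27 = 17/135; P(X+Y=2) = (1/3)×(1/3) + (1/9)×(4/15) + (5/9)×(1/3) = 1/9 + 4/135 + 5/27 = 44/135; P(X+Y=3) = (1/3)×(1/15) + (1/9)×(1/3) + (5/9)×(4/15) = 1/45 + 1/27 + 4/27 = 28/135; P(X+Y=4) = (1/9)×(1/15) + (5/9)×(1/3) = 1/135 + 5/27 = 26/135; P(X+Y=5) = (5/9)×(1/15) = 1/27. PMF: [1/9, 17/135, 44/135, 28/135, 26/135, 1/27] (sums to 1 ✓)

[1/9, 17/135, 44/135, 28/135, 26/135, 1/27]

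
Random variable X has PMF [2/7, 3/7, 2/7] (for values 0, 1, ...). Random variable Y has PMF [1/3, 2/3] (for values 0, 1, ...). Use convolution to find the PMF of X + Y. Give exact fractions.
P(X+Y=k) = Σ_i P(X=i)·P(Y=k-i) — a convolution of [2/7, 3/7, 2/7] and [1/3, 2/3]. P(X+Y=0) = (2/7)×(1/3) = 2/21; P(X+Y=1) = (2/7)×(2/3) + (3/7)×(1/3) = 4/21 + 1/7 = 1/3; P(X+Y=2) = (3/7)×(2/3) + (2/7)×(1/3) = 2/7 + 2/21 = 8/21; P(X+Y=3) = (2/7)×(2/3) = 4/21. PMF: [2/21, 1/3, 8/21, 4/21] (sums to 1 ✓)

[2/21, 1/3, 8/21, 4/21]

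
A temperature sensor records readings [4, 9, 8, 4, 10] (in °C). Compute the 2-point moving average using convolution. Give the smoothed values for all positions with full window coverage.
2-point moving average kernel = [1, 1]. Apply in 'valid' mode (full window coverage): avg[0] = (4 + 9) / 2 = 6.5; avg[1] = (9 + 8) / 2 = 8.5; avg[2] = (8 + 4) / 2 = 6.0; avg[3] = (4 + 10) / 2 = 7.0. Smoothed values: [6.5, 8.5, 6.0, 7.0]

[6.5, 8.5, 6.0, 7.0]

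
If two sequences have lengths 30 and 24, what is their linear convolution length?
Linear/full convolution length: m + n - 1 = 30 + 24 - 1 = 53

53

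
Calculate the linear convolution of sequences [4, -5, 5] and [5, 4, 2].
y[0] = 4×5 = 20; y[1] = 4×4 + -5×5 = -9; y[2] = 4×2 + -5×4 + 5×5 = 13; y[3] = -5×2 + 5×4 = 10; y[4] = 5×2 = 10

[20, -9, 13, 10, 10]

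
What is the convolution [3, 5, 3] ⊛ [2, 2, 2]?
y[0] = 3×2 = 6; y[1] = 3×2 + 5×2 = 16; y[2] = 3×2 + 5×2 + 3×2 = 22; y[3] = 5×2 + 3×2 = 16; y[4] = 3×2 = 6

[6, 16, 22, 16, 6]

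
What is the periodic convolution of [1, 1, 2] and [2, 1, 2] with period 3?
Use y[k] = Σ_j x[j]·h[(k-j) mod 3]. y[0] = 1×2 + 1×2 + 2×1 = 6; y[1] = 1×1 + 1×2 + 2×2 = 7; y[2] = 1×2 + 1×1 + 2×2 = 7. Result: [6, 7, 7]

[6, 7, 7]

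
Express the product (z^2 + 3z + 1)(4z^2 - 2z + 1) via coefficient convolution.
Ascending coefficients: a = [1, 3, 1], b = [1, -2, 4]. c[0] = 1×1 = 1; c[1] = 1×-2 + 3×1 = 1; c[2] = 1×4 + 3×-2 + 1×1 = -1; c[3] = 3×4 + 1×-2 = 10; c[4] = 1×4 = 4. Result coefficients: [1, 1, -1, 10, 4] → 4z^4 + 10z^3 - z^2 + z + 1

4z^4 + 10z^3 - z^2 + z + 1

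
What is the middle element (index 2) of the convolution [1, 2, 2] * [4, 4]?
Use y[k] = Σ_i a[i]·b[k-i] at k=2. y[2] = 2×4 + 2×4 = 16

16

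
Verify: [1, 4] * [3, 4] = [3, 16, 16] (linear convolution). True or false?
Recompute linear convolution of [1, 4] and [3, 4]: y[0] = 1×3 = 3; y[1] = 1×4 + 4×3 = 16; y[2] = 4×4 = 16 → [3, 16, 16]. Given [3, 16, 16] matches, so answer: Yes

Yes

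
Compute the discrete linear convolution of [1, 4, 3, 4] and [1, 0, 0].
y[0] = 1×1 = 1; y[1] = 1×0 + 4×1 = 4; y[2] = 1×0 + 4×0 + 3×1 = 3; y[3] = 4×0 + 3×0 + 4×1 = 4; y[4] = 3×0 + 4×0 = 0; y[5] = 4×0 = 0

[1, 4, 3, 4, 0, 0]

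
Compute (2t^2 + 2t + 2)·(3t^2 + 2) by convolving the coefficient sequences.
Ascending coefficients: a = [2, 2, 2], b = [2, 0, 3]. c[0] = 2×2 = 4; c[1] = 2×0 + 2×2 = 4; c[2] = 2×3 + 2×0 + 2×2 = 10; c[3] = 2×3 + 2×0 = 6; c[4] = 2×3 = 6. Result coefficients: [4, 4, 10, 6, 6] → 6t^4 + 6t^3 + 10t^2 + 4t + 4

6t^4 + 6t^3 + 10t^2 + 4t + 4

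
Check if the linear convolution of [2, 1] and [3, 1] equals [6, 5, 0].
Recompute linear convolution of [2, 1] and [3, 1]: y[0] = 2×3 = 6; y[1] = 2×1 + 1×3 = 5; y[2] = 1×1 = 1 → [6, 5, 1]. Compare to given [6, 5, 0]: they differ at index 2: given 0, correct 1, so answer: No

No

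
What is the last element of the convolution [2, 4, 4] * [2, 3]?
Use y[k] = Σ_i a[i]·b[k-i] at k=3. y[3] = 4×3 = 12

12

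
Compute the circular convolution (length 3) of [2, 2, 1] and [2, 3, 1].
Use y[k] = Σ_j x[j]·h[(k-j) mod 3]. y[0] = 2×2 + 2×1 + 1×3 = 9; y[1] = 2×3 + 2×2 + 1×1 = 11; y[2] = 2×1 + 2×3 + 1×2 = 10. Result: [9, 11, 10]

[9, 11, 10]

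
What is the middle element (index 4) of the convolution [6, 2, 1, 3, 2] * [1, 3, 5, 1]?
Use y[k] = Σ_i a[i]·b[k-i] at k=4. y[4] = 2×1 + 1×5 + 3×3 + 2×1 = 18

18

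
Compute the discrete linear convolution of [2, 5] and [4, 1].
y[0] = 2×4 = 8; y[1] = 2×1 + 5×4 = 22; y[2] = 5×1 = 5

[8, 22, 5]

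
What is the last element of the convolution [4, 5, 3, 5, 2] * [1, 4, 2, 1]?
Use y[k] = Σ_i a[i]·b[k-i] at k=7. y[7] = 2×1 = 2

2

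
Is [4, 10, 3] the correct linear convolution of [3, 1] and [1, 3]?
Recompute linear convolution of [3, 1] and [1, 3]: y[0] = 3×1 = 3; y[1] = 3×3 + 1×1 = 10; y[2] = 1×3 = 3 → [3, 10, 3]. Compare to given [4, 10, 3]: they differ at index 0: given 4, correct 3, so answer: No

No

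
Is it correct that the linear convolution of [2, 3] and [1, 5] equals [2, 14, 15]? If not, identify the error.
Recompute linear convolution of [2, 3] and [1, 5]: y[0] = 2×1 = 2; y[1] = 2×5 + 3×1 = 13; y[2] = 3×5 = 15 → [2, 13, 15]. Compare to given [2, 14, 15]: they differ at index 1: given 14, correct 13, so answer: No

No. Error at index 1: given 14, correct 13.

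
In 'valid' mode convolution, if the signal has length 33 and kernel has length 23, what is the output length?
'Valid' mode counts only positions where the kernel fully overlaps the signal: m - n + 1 = 33 - 23 + 1 = 11

11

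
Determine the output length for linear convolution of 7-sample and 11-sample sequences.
Linear/full convolution length: m + n - 1 = 7 + 11 - 1 = 17

17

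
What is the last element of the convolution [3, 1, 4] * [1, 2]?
Use y[k] = Σ_i a[i]·b[k-i] at k=3. y[3] = 4×2 = 8

8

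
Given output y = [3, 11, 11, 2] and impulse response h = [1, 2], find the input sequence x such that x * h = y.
Deconvolve y=[3, 11, 11, 2] by h=[1, 2]. Since h[0]=1, solve forward: x[0] = y[0] / 1 = 3; x[1] = (y[1] - 3×2) / 1 = 5; x[2] = (y[2] - 5×2) / 1 = 1. So x = [3, 5, 1]. Check by forward convolution: y[0] = 3×1 = 3; y[1] = 3×2 + 5×1 = 11; y[2] = 5×2 + 1×1 = 11; y[3] = 1×2 = 2

[3, 5, 1]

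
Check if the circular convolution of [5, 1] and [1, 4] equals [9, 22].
Recompute circular convolution of [5, 1] and [1, 4]: y[0] = 5×1 + 1×4 = 9; y[1] = 5×4 + 1×1 = 21 → [9, 21]. Compare to given [9, 22]: they differ at index 1: given 22, correct 21, so answer: No

No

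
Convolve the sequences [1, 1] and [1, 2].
y[0] = 1×1 = 1; y[1] = 1×2 + 1×1 = 3; y[2] = 1×2 = 2

[1, 3, 2]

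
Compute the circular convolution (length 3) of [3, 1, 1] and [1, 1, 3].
Use y[k] = Σ_j x[j]·h[(k-j) mod 3]. y[0] = 3×1 + 1×3 + 1×1 = 7; y[1] = 3×1 + 1×1 + 1×3 = 7; y[2] = 3×3 + 1×1 + 1×1 = 11. Result: [7, 7, 11]

[7, 7, 11]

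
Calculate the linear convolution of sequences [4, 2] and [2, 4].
y[0] = 4×2 = 8; y[1] = 4×4 + 2×2 = 20; y[2] = 2×4 = 8

[8, 20, 8]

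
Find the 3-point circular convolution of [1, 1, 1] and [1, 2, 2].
Use y[k] = Σ_j u[j]·v[(k-j) mod 3]. y[0] = 1×1 + 1×2 + 1×2 = 5; y[1] = 1×2 + 1×1 + 1×2 = 5; y[2] = 1×2 + 1×2 + 1×1 = 5. Result: [5, 5, 5]

[5, 5, 5]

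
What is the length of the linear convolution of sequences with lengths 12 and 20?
Linear/full convolution length: m + n - 1 = 12 + 20 - 1 = 31

31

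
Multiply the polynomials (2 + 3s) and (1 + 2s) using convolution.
Ascending coefficients: a = [2, 3], b = [1, 2]. c[0] = 2×1 = 2; c[1] = 2×2 + 3×1 = 7; c[2] = 3×2 = 6. Result coefficients: [2, 7, 6] → 2 + 7s + 6s^2

2 + 7s + 6s^2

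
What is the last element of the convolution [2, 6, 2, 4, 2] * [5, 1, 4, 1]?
Use y[k] = Σ_i a[i]·b[k-i] at k=7. y[7] = 2×1 = 2

2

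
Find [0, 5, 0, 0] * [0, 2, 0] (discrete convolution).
y[0] = 0×0 = 0; y[1] = 0×2 + 5×0 = 0; y[2] = 0×0 + 5×2 + 0×0 = 10; y[3] = 5×0 + 0×2 + 0×0 = 0; y[4] = 0×0 + 0×2 = 0; y[5] = 0×0 = 0

[0, 0, 10, 0, 0, 0]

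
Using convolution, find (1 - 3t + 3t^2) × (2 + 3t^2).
Ascending coefficients: a = [1, -3, 3], b = [2, 0, 3]. c[0] = 1×2 = 2; c[1] = 1×0 + -3×2 = -6; c[2] = 1×3 + -3×0 + 3×2 = 9; c[3] = -3×3 + 3×0 = -9; c[4] = 3×3 = 9. Result coefficients: [2, -6, 9, -9, 9] → 2 - 6t + 9t^2 - 9t^3 + 9t^4

2 - 6t + 9t^2 - 9t^3 + 9t^4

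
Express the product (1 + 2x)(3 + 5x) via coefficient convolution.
Ascending coefficients: a = [1, 2], b = [3, 5]. c[0] = 1×3 = 3; c[1] = 1×5 + 2×3 = 11; c[2] = 2×5 = 10. Result coefficients: [3, 11, 10] → 3 + 11x + 10x^2

3 + 11x + 10x^2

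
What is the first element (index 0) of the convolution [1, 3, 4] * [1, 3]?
Use y[k] = Σ_i a[i]·b[k-i] at k=0. y[0] = 1×1 = 1

1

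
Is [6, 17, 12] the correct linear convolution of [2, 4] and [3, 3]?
Recompute linear convolution of [2, 4] and [3, 3]: y[0] = 2×3 = 6; y[1] = 2×3 + 4×3 = 18; y[2] = 4×3 = 12 → [6, 18, 12]. Compare to given [6, 17, 12]: they differ at index 1: given 17, correct 18, so answer: No

No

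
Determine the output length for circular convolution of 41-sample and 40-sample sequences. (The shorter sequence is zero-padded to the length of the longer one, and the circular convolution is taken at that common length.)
Circular convolution (zero-padding the shorter input) has length max(m, n) = max(41, 40) = 41

41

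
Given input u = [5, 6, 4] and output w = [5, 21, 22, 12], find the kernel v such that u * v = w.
Output length 4 = len(u) + len(v) - 1 ⇒ len(v) = 2. Solve v forward using v[k] = (w[k] - Σ_{i≥1} u[i]·v[k-i]) / u[0]: v[0] = w[0] / u[0] = 5 / 5 = 1; v[1] = (w[1] - 6×1) / u[0] = (21 - 6×1) / 5 = 3. So v = [1, 3]. Forward-check [5, 6, 4] * [1, 3]: w[0] = 5×1 = 5; w[1] = 5×3 + 6×1 = 21; w[2] = 6×3 + 4×1 = 22; w[3] = 4×3 = 12 → [5, 21, 22, 12] ✓

[1, 3]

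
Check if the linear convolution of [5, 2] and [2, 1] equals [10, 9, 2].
Recompute linear convolution of [5, 2] and [2, 1]: y[0] = 5×2 = 10; y[1] = 5×1 + 2×2 = 9; y[2] = 2×1 = 2 → [10, 9, 2]. Given [10, 9, 2] matches, so answer: Yes

Yes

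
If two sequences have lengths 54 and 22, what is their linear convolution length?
Linear/full convolution length: m + n - 1 = 54 + 22 - 1 = 75

75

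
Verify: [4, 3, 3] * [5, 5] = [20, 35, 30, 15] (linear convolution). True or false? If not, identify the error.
Recompute linear convolution of [4, 3, 3] and [5, 5]: y[0] = 4×5 = 20; y[1] = 4×5 + 3×5 = 35; y[2] = 3×5 + 3×5 = 30; y[3] = 3×5 = 15 → [20, 35, 30, 15]. Given [20, 35, 30, 15] matches, so answer: Yes

Yes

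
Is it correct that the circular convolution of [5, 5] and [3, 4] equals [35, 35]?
Recompute circular convolution of [5, 5] and [3, 4]: y[0] = 5×3 + 5×4 = 35; y[1] = 5×4 + 5×3 = 35 → [35, 35]. Given [35, 35] matches, so answer: Yes

Yes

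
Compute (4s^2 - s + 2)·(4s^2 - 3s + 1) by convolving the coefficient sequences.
Ascending coefficients: a = [2, -1, 4], b = [1, -3, 4]. c[0] = 2×1 = 2; c[1] = 2×-3 + -1×1 = -7; c[2] = 2×4 + -1×-3 + 4×1 = 15; c[3] = -1×4 + 4×-3 = -16; c[4] = 4×4 = 16. Result coefficients: [2, -7, 15, -16, 16] → 16s^4 - 16s^3 + 15s^2 - 7s + 2

16s^4 - 16s^3 + 15s^2 - 7s + 2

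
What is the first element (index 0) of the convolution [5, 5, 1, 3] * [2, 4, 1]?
Use y[k] = Σ_i a[i]·b[k-i] at k=0. y[0] = 5×2 = 10

10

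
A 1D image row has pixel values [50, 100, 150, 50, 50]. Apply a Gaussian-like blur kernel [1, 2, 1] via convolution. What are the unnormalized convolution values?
Convolve image row [50, 100, 150, 50, 50] with kernel [1, 2, 1]: y[0] = 50×1 = 50; y[1] = 50×2 + 100×1 = 200; y[2] = 50×1 + 100×2 + 150×1 = 400; y[3] = 100×1 + 150×2 + 50×1 = 450; y[4] = 150×1 + 50×2 + 50×1 = 300; y[5] = 50×1 + 50×2 = 150; y[6] = 50×1 = 50 → [50, 200, 400, 450, 300, 150, 50]. Normalization factor = sum(kernel) = 4.

[50, 200, 400, 450, 300, 150, 50]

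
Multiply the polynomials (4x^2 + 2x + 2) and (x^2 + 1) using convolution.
Ascending coefficients: a = [2, 2, 4], b = [1, 0, 1]. c[0] = 2×1 = 2; c[1] = 2×0 + 2×1 = 2; c[2] = 2×1 + 2×0 + 4×1 = 6; c[3] = 2×1 + 4×0 = 2; c[4] = 4×1 = 4. Result coefficients: [2, 2, 6, 2, 4] → 4x^4 + 2x^3 + 6x^2 + 2x + 2

4x^4 + 2x^3 + 6x^2 + 2x + 2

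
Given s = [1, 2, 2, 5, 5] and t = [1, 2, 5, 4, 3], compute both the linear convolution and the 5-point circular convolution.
Linear: y_lin[0] = 1×1 = 1; y_lin[1] = 1×2 + 2×1 = 4; y_lin[2] = 1×5 + 2×2 + 2×1 = 11; y_lin[3] = 1×4 + 2×5 + 2×2 + 5×1 = 23; y_lin[4] = 1×3 + 2×4 + 2×5 + 5×2 + 5×1 = 36; y_lin[5] = 2×3 + 2×4 + 5×5 + 5×2 = 49; y_lin[6] = 2×3 + 5×4 + 5×5 = 51; y_lin[7] = 5×3 + 5×4 = 35; y_lin[8] = 5×3 = 15 → [1, 4, 11, 23, 36, 49, 51, 35, 15]. Circular (length 5): y[0] = 1×1 + 2×3 + 2×4 + 5×5 + 5×2 = 50; y[1] = 1×2 + 2×1 + 2×3 + 5×4 + 5×5 = 55; y[2] = 1×5 + 2×2 + 2×1 + 5×3 + 5×4 = 46; y[3] = 1×4 + 2×5 + 2×2 + 5×1 + 5×3 = 38; y[4] = 1×3 + 2×4 + 2×5 + 5×2 + 5×1 = 36 → [50, 55, 46, 38, 36]

Linear: [1, 4, 11, 23, 36, 49, 51, 35, 15], Circular: [50, 55, 46, 38, 36]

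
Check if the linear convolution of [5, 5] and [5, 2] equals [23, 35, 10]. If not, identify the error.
Recompute linear convolution of [5, 5] and [5, 2]: y[0] = 5×5 = 25; y[1] = 5×2 + 5×5 = 35; y[2] = 5×2 = 10 → [25, 35, 10]. Compare to given [23, 35, 10]: they differ at index 0: given 23, correct 25, so answer: No

No. Error at index 0: given 23, correct 25.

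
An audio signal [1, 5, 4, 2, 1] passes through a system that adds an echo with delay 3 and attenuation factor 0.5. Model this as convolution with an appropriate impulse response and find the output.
Direct-path + delayed-attenuated-path model → impulse response h = [1, 0, 0, 0.5] (1 at lag 0, 0.5 at lag 3). Output y[n] = x[n] + 0.5·x[n - 3] (with x[n] = 0 outside 0..4): y[0] = 1 + 0.5×0 = 1; y[1] = 5 + 0.5×0 = 5; y[2] = 4 + 0.5×0 = 4; y[3] = 2 + 0.5×1 = 2.5; y[4] = 1 + 0.5×5 = 3.5; y[5] = 0 + 0.5×4 = 2.0; y[6] = 0 + 0.5×2 = 1.0; y[7] = 0 + 0.5×1 = 0.5. So y = [1, 5, 4, 2.5, 3.5, 2.0, 1.0, 0.5]

[1, 5, 4, 2.5, 3.5, 2.0, 1.0, 0.5]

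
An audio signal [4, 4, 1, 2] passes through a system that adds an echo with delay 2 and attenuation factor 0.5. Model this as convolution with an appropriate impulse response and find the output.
Direct-path + delayed-attenuated-path model → impulse response h = [1, 0, 0.5] (1 at lag 0, 0.5 at lag 2). Output y[n] = x[n] + 0.5·x[n - 2] (with x[n] = 0 outside 0..3): y[0] = 4 + 0.5×0 = 4; y[1] = 4 + 0.5×0 = 4; y[2] = 1 + 0.5×4 = 3.0; y[3] = 2 + 0.5×4 = 4.0; y[4] = 0 + 0.5×1 = 0.5; y[5] = 0 + 0.5×2 = 1.0. So y = [4, 4, 3.0, 4.0, 0.5, 1.0]

[4, 4, 3.0, 4.0, 0.5, 1.0]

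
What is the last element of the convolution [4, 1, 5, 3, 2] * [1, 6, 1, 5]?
Use y[k] = Σ_i a[i]·b[k-i] at k=7. y[7] = 2×5 = 10

10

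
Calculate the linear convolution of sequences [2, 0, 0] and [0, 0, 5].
y[0] = 2×0 = 0; y[1] = 2×0 + 0×0 = 0; y[2] = 2×5 + 0×0 + 0×0 = 10; y[3] = 0×5 + 0×0 = 0; y[4] = 0×5 = 0

[0, 0, 10, 0, 0]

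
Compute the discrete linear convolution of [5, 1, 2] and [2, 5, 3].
y[0] = 5×2 = 10; y[1] = 5×5 + 1×2 = 27; y[2] = 5×3 + 1×5 + 2×2 = 24; y[3] = 1×3 + 2×5 = 13; y[4] = 2×3 = 6

[10, 27, 24, 13, 6]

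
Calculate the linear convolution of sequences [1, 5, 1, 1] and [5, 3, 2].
y[0] = 1×5 = 5; y[1] = 1×3 + 5×5 = 28; y[2] = 1×2 + 5×3 + 1×5 = 22; y[3] = 5×2 + 1×3 + 1×5 = 18; y[4] = 1×2 + 1×3 = 5; y[5] = 1×2 = 2

[5, 28, 22, 18, 5, 2]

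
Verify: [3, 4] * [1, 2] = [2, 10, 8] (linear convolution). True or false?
Recompute linear convolution of [3, 4] and [1, 2]: y[0] = 3×1 = 3; y[1] = 3×2 + 4×1 = 10; y[2] = 4×2 = 8 → [3, 10, 8]. Compare to given [2, 10, 8]: they differ at index 0: given 2, correct 3, so answer: No

No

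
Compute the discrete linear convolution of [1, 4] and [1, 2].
y[0] = 1×1 = 1; y[1] = 1×2 + 4×1 = 6; y[2] = 4×2 = 8

[1, 6, 8]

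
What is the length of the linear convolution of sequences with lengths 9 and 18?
Linear/full convolution length: m + n - 1 = 9 + 18 - 1 = 26

26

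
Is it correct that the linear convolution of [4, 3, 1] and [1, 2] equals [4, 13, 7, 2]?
Recompute linear convolution of [4, 3, 1] and [1, 2]: y[0] = 4×1 = 4; y[1] = 4×2 + 3×1 = 11; y[2] = 3×2 + 1×1 = 7; y[3] = 1×2 = 2 → [4, 11, 7, 2]. Compare to given [4, 13, 7, 2]: they differ at index 1: given 13, correct 11, so answer: No

No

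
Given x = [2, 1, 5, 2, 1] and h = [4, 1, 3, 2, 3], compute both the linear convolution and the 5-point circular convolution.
Linear: y_lin[0] = 2×4 = 8; y_lin[1] = 2×1 + 1×4 = 6; y_lin[2] = 2×3 + 1×1 + 5×4 = 27; y_lin[3] = 2×2 + 1×3 + 5×1 + 2×4 = 20; y_lin[4] = 2×3 + 1×2 + 5×3 + 2×1 + 1×4 = 29; y_lin[5] = 1×3 + 5×2 + 2×3 + 1×1 = 20; y_lin[6] = 5×3 + 2×2 + 1×3 = 22; y_lin[7] = 2×3 + 1×2 = 8; y_lin[8] = 1×3 = 3 → [8, 6, 27, 20, 29, 20, 22, 8, 3]. Circular (length 5): y[0] = 2×4 + 1×3 + 5×2 + 2×3 + 1×1 = 28; y[1] = 2×1 + 1×4 + 5×3 + 2×2 + 1×3 = 28; y[2] = 2×3 + 1×1 + 5×4 + 2×3 + 1×2 = 35; y[3] = 2×2 + 1×3 + 5×1 + 2×4 + 1×3 = 23; y[4] = 2×3 + 1×2 + 5×3 + 2×1 + 1×4 = 29 → [28, 28, 35, 23, 29]

Linear: [8, 6, 27, 20, 29, 20, 22, 8, 3], Circular: [28, 28, 35, 23, 29]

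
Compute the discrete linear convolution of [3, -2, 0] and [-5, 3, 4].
y[0] = 3×-5 = -15; y[1] = 3×3 + -2×-5 = 19; y[2] = 3×4 + -2×3 + 0×-5 = 6; y[3] = -2×4 + 0×3 = -8; y[4] = 0×4 = 0

[-15, 19, 6, -8, 0]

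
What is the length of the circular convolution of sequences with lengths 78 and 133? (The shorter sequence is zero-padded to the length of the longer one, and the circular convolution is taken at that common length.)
Circular convolution (zero-padding the shorter input) has length max(m, n) = max(78, 133) = 133

133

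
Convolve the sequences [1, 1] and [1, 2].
y[0] = 1×1 = 1; y[1] = 1×2 + 1×1 = 3; y[2] = 1×2 = 2

[1, 3, 2]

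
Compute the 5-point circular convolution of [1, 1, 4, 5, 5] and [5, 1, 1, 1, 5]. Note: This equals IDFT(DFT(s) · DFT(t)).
Either evaluate y[k] = Σ_j s[j]·t[(k-j) mod 5] directly, or use IDFT(DFT(s) · DFT(t)). y[0] = 1×5 + 1×5 + 4×1 + 5×1 + 5×1 = 24; y[1] = 1×1 + 1×5 + 4×5 + 5×1 + 5×1 = 36; y[2] = 1×1 + 1×1 + 4×5 + 5×5 + 5×1 = 52; y[3] = 1×1 + 1×1 + 4×1 + 5×5 + 5×5 = 56; y[4] = 1×5 + 1×1 + 4×1 + 5×1 + 5×5 = 40. Result: [24, 36, 52, 56, 40]

[24, 36, 52, 56, 40]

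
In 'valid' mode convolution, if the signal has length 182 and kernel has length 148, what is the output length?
'Valid' mode counts only positions where the kernel fully overlaps the signal: m - n + 1 = 182 - 148 + 1 = 35

35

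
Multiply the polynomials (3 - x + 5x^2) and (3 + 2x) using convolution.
Ascending coefficients: a = [3, -1, 5], b = [3, 2]. c[0] = 3×3 = 9; c[1] = 3×2 + -1×3 = 3; c[2] = -1×2 + 5×3 = 13; c[3] = 5×2 = 10. Result coefficients: [9, 3, 13, 10] → 9 + 3x + 13x^2 + 10x^3

9 + 3x + 13x^2 + 10x^3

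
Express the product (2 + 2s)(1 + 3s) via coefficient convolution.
Ascending coefficients: a = [2, 2], b = [1, 3]. c[0] = 2×1 = 2; c[1] = 2×3 + 2×1 = 8; c[2] = 2×3 = 6. Result coefficients: [2, 8, 6] → 2 + 8s + 6s^2

2 + 8s + 6s^2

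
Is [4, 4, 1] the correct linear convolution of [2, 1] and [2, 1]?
Recompute linear convolution of [2, 1] and [2, 1]: y[0] = 2×2 = 4; y[1] = 2×1 + 1×2 = 4; y[2] = 1×1 = 1 → [4, 4, 1]. Given [4, 4, 1] matches, so answer: Yes

Yes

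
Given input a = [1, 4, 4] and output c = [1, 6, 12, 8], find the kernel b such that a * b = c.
Output length 4 = len(a) + len(b) - 1 ⇒ len(b) = 2. Solve b forward using b[k] = (c[k] - Σ_{i≥1} a[i]·b[k-i]) / a[0]: b[0] = c[0] / a[0] = 1 / 1 = 1; b[1] = (c[1] - 4×1) / a[0] = (6 - 4×1) / 1 = 2. So b = [1, 2]. Forward-check [1, 4, 4] * [1, 2]: c[0] = 1×1 = 1; c[1] = 1×2 + 4×1 = 6; c[2] = 4×2 + 4×1 = 12; c[3] = 4×2 = 8 → [1, 6, 12, 8] ✓

[1, 2]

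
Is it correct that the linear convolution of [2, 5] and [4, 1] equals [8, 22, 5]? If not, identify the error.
Recompute linear convolution of [2, 5] and [4, 1]: y[0] = 2×4 = 8; y[1] = 2×1 + 5×4 = 22; y[2] = 5×1 = 5 → [8, 22, 5]. Given [8, 22, 5] matches, so answer: Yes

Yes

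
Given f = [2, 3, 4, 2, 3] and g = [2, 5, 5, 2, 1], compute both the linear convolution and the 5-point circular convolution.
Linear: y_lin[0] = 2×2 = 4; y_lin[1] = 2×5 + 3×2 = 16; y_lin[2] = 2×5 + 3×5 + 4×2 = 33; y_lin[3] = 2×2 + 3×5 + 4×5 + 2×2 = 43; y_lin[4] = 2×1 + 3×2 + 4×5 + 2×5 + 3×2 = 44; y_lin[5] = 3×1 + 4×2 + 2×5 + 3×5 = 36; y_lin[6] = 4×1 + 2×2 + 3×5 = 23; y_lin[7] = 2×1 + 3×2 = 8; y_lin[8] = 3×1 = 3 → [4, 16, 33, 43, 44, 36, 23, 8, 3]. Circular (length 5): y[0] = 2×2 + 3×1 + 4×2 + 2×5 + 3×5 = 40; y[1] = 2×5 + 3×2 + 4×1 + 2×2 + 3×5 = 39; y[2] = 2×5 + 3×5 + 4×2 + 2×1 + 3×2 = 41; y[3] = 2×2 + 3×5 + 4×5 + 2×2 + 3×1 = 46; y[4] = 2×1 + 3×2 + 4×5 + 2×5 + 3×2 = 44 → [40, 39, 41, 46, 44]

Linear: [4, 16, 33, 43, 44, 36, 23, 8, 3], Circular: [40, 39, 41, 46, 44]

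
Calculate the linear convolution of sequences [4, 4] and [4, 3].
y[0] = 4×4 = 16; y[1] = 4×3 + 4×4 = 28; y[2] = 4×3 = 12

[16, 28, 12]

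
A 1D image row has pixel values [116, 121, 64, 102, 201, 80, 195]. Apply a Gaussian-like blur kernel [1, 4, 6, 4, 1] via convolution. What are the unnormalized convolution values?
Convolve image row [116, 121, 64, 102, 201, 80, 195] with kernel [1, 4, 6, 4, 1]: y[0] = 116×1 = 116; y[1] = 116×4 + 121×1 = 585; y[2] = 116×6 + 121×4 + 64×1 = 1244; y[3] = 116×4 + 121×6 + 64×4 + 102×1 = 1548; y[4] = 116×1 + 121×4 + 64×6 + 102×4 + 201×1 = 1593; y[5] = 121×1 + 64×4 + 102×6 + 201×4 + 80×1 = 1873; y[6] = 64×1 + 102×4 + 201×6 + 80×4 + 195×1 = 2193; y[7] = 102×1 + 201×4 + 80×6 + 195×4 = 2166; y[8] = 201×1 + 80×4 + 195×6 = 1691; y[9] = 80×1 + 195×4 = 860; y[10] = 195×1 = 195 → [116, 585, 1244, 1548, 1593, 1873, 2193, 2166, 1691, 860, 195]. Normalization factor = sum(kernel) = 16.

[116, 585, 1244, 1548, 1593, 1873, 2193, 2166, 1691, 860, 195]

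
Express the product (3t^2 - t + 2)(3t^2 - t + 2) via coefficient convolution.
Ascending coefficients: a = [2, -1, 3], b = [2, -1, 3]. c[0] = 2×2 = 4; c[1] = 2×-1 + -1×2 = -4; c[2] = 2×3 + -1×-1 + 3×2 = 13; c[3] = -1×3 + 3×-1 = -6; c[4] = 3×3 = 9. Result coefficients: [4, -4, 13, -6, 9] → 9t^4 - 6t^3 + 13t^2 - 4t + 4

9t^4 - 6t^3 + 13t^2 - 4t + 4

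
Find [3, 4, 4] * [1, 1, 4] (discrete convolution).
y[0] = 3×1 = 3; y[1] = 3×1 + 4×1 = 7; y[2] = 3×4 + 4×1 + 4×1 = 20; y[3] = 4×4 + 4×1 = 20; y[4] = 4×4 = 16

[3, 7, 20, 20, 16]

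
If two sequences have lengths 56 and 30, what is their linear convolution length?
Linear/full convolution length: m + n - 1 = 56 + 30 - 1 = 85

85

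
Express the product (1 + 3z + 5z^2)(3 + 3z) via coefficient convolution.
Ascending coefficients: a = [1, 3, 5], b = [3, 3]. c[0] = 1×3 = 3; c[1] = 1×3 + 3×3 = 12; c[2] = 3×3 + 5×3 = 24; c[3] = 5×3 = 15. Result coefficients: [3, 12, 24, 15] → 3 + 12z + 24z^2 + 15z^3

3 + 12z + 24z^2 + 15z^3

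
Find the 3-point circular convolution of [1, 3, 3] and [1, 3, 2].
Use y[k] = Σ_j s[j]·t[(k-j) mod 3]. y[0] = 1×1 + 3×2 + 3×3 = 16; y[1] = 1×3 + 3×1 + 3×2 = 12; y[2] = 1×2 + 3×3 + 3×1 = 14. Result: [16, 12, 14]

[16, 12, 14]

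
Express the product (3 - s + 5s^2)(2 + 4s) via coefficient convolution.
Ascending coefficients: a = [3, -1, 5], b = [2, 4]. c[0] = 3×2 = 6; c[1] = 3×4 + -1×2 = 10; c[2] = -1×4 + 5×2 = 6; c[3] = 5×4 = 20. Result coefficients: [6, 10, 6, 20] → 6 + 10s + 6s^2 + 20s^3

6 + 10s + 6s^2 + 20s^3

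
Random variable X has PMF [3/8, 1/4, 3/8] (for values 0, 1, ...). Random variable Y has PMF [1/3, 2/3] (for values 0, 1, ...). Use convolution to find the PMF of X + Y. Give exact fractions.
P(X+Y=k) = Σ_i P(X=i)·P(Y=k-i) — a convolution of [3/8, 1/4, 3/8] and [1/3, 2/3]. P(X+Y=0) = (3/8)×(1/3) = 1/8; P(X+Y=1) = (3/8)×(2/3) + (1/4)×(1/3) = 1/4 + 1/12 = 1/3; P(X+Y=2) = (1/4)×(2/3) + (3/8)×(1/3) = 1/6 + 1/8 = 7/24; P(X+Y=3) = (3/8)×(2/3) = 1/4. PMF: [1/8, 1/3, 7/24, 1/4] (sums to 1 ✓)

[1/8, 1/3, 7/24, 1/4]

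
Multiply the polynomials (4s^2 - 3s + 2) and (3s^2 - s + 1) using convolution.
Ascending coefficients: a = [2, -3, 4], b = [1, -1, 3]. c[0] = 2×1 = 2; c[1] = 2×-1 + -3×1 = -5; c[2] = 2×3 + -3×-1 + 4×1 = 13; c[3] = -3×3 + 4×-1 = -13; c[4] = 4×3 = 12. Result coefficients: [2, -5, 13, -13, 12] → 12s^4 - 13s^3 + 13s^2 - 5s + 2

12s^4 - 13s^3 + 13s^2 - 5s + 2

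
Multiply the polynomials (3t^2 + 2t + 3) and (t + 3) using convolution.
Ascending coefficients: a = [3, 2, 3], b = [3, 1]. c[0] = 3×3 = 9; c[1] = 3×1 + 2×3 = 9; c[2] = 2×1 + 3×3 = 11; c[3] = 3×1 = 3. Result coefficients: [9, 9, 11, 3] → 3t^3 + 11t^2 + 9t + 9

3t^3 + 11t^2 + 9t + 9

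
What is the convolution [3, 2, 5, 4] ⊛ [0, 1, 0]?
y[0] = 3×0 = 0; y[1] = 3×1 + 2×0 = 3; y[2] = 3×0 + 2×1 + 5×0 = 2; y[3] = 2×0 + 5×1 + 4×0 = 5; y[4] = 5×0 + 4×1 = 4; y[5] = 4×0 = 0

[0, 3, 2, 5, 4, 0]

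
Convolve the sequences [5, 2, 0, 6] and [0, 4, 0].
y[0] = 5×0 = 0; y[1] = 5×4 + 2×0 = 20; y[2] = 5×0 + 2×4 + 0×0 = 8; y[3] = 2×0 + 0×4 + 6×0 = 0; y[4] = 0×0 + 6×4 = 24; y[5] = 6×0 = 0

[0, 20, 8, 0, 24, 0]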